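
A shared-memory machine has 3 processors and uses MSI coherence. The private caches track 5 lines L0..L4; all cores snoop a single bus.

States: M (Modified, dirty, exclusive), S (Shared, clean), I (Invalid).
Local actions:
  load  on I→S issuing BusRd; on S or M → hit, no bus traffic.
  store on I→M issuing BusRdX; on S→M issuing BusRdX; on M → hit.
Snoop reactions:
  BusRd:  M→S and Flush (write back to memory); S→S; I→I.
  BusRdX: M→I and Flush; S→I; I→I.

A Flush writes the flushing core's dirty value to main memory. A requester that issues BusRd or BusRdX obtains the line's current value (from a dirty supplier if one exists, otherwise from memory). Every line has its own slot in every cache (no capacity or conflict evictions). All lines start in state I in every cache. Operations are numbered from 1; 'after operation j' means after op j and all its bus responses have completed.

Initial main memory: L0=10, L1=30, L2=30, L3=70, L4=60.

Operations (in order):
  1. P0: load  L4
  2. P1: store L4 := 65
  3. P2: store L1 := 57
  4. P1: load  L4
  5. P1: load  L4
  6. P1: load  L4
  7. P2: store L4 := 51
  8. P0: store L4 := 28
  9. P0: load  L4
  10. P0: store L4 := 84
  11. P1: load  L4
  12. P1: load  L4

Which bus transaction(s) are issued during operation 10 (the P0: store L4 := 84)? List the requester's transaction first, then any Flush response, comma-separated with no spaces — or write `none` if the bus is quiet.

bus = none

step 1: P0: load  L4  ⟶  SII  (L4)  txn=BusRd  M[L4]=60
step 2: P1: store L4 := 65  ⟶  IMI  (L4)  txn=BusRdX  M[L4]=60
step 3: P2: store L1 := 57  ⟶  IIM  (L1)  txn=BusRdX  M[L1]=30
step 4: P1: load  L4  ⟶  IMI  (L4)  txn=∅  M[L4]=60
step 5: P1: load  L4  ⟶  IMI  (L4)  txn=∅  M[L4]=60
step 6: P1: load  L4  ⟶  IMI  (L4)  txn=∅  M[L4]=60
step 7: P2: store L4 := 51  ⟶  IIM  (L4)  txn=BusRdX+Flush  M[L4]=65
step 8: P0: store L4 := 28  ⟶  MII  (L4)  txn=BusRdX+Flush  M[L4]=51
step 9: P0: load  L4  ⟶  MII  (L4)  txn=∅  M[L4]=51
step 10: P0: store L4 := 84  ⟶  MII  (L4)  txn=∅  M[L4]=51
step 11: P1: load  L4  ⟶  SSI  (L4)  txn=BusRd+Flush  M[L4]=84
step 12: P1: load  L4  ⟶  SSI  (L4)  txn=∅  M[L4]=84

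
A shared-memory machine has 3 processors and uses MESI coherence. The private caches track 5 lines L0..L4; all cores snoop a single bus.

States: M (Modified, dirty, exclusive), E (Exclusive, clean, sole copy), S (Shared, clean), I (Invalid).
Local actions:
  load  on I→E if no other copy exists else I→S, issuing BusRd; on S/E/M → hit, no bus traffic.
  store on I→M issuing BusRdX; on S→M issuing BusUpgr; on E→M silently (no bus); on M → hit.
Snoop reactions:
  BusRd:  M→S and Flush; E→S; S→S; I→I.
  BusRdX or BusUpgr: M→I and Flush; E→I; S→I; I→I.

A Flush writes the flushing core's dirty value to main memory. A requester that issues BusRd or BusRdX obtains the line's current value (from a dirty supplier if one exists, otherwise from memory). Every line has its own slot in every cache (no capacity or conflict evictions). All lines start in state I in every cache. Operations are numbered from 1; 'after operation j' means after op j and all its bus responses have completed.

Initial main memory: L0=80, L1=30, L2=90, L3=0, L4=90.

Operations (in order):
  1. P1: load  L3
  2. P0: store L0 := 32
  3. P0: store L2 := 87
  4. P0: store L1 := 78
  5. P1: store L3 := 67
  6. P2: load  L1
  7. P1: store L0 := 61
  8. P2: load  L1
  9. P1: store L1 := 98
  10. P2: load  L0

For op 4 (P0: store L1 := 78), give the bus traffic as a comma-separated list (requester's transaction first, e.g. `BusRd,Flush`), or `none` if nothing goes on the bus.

step 1: P1: load  L3  ⟶  IEI  (L3)  txn=BusRd  M[L3]=0
step 2: P0: store L0 := 32  ⟶  MII  (L0)  txn=BusRdX  M[L0]=80
step 3: P0: store L2 := 87  ⟶  MII  (L2)  txn=BusRdX  M[L2]=90
step 4: P0: store L1 := 78  ⟶  MII  (L1)  txn=BusRdX  M[L1]=30
step 5: P1: store L3 := 67  ⟶  IMI  (L3)  txn=∅  M[L3]=0
step 6: P2: load  L1  ⟶  SIS  (L1)  txn=BusRd+Flush  M[L1]=78
step 7: P1: store L0 := 61  ⟶  IMI  (L0)  txn=BusRdX+Flush  M[L0]=32
step 8: P2: load  L1  ⟶  SIS  (L1)  txn=∅  M[L1]=78
step 9: P1: store L1 := 98  ⟶  IMI  (L1)  txn=BusRdX  M[L1]=78
step 10: P2: load  L0  ⟶  ISS  (L0)  txn=BusRd+Flush  M[L0]=61

bus = BusRdX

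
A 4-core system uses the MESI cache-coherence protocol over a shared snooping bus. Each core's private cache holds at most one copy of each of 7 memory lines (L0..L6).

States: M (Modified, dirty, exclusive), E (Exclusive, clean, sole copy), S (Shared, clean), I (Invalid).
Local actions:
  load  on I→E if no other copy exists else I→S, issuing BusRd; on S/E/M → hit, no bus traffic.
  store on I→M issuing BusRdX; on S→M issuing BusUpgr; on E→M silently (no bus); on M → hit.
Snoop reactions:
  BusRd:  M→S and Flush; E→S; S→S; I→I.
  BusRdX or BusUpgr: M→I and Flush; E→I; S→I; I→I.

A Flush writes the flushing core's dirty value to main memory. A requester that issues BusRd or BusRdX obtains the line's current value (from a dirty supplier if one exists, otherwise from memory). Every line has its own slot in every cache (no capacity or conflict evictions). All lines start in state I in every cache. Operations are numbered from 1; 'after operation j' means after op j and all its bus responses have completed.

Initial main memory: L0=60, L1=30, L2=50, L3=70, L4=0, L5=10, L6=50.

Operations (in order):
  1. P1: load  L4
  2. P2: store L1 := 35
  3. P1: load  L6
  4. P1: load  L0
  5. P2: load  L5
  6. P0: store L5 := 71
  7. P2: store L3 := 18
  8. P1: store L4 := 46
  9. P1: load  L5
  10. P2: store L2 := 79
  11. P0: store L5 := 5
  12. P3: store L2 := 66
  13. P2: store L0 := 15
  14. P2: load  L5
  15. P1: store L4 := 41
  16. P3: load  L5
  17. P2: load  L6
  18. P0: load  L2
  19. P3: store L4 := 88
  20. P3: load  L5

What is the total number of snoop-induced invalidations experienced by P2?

step 1: P1: load  L4  ⟶  IEII  (L4)  txn=BusRd  M[L4]=0
step 2: P2: store L1 := 35  ⟶  IIMI  (L1)  txn=BusRdX  M[L1]=30
step 3: P1: load  L6  ⟶  IEII  (L6)  txn=BusRd  M[L6]=50
step 4: P1: load  L0  ⟶  IEII  (L0)  txn=BusRd  M[L0]=60
step 5: P2: load  L5  ⟶  IIEI  (L5)  txn=BusRd  M[L5]=10
step 6: P0: store L5 := 71  ⟶  MIII  (L5)  txn=BusRdX  M[L5]=10
step 7: P2: store L3 := 18  ⟶  IIMI  (L3)  txn=BusRdX  M[L3]=70
step 8: P1: store L4 := 46  ⟶  IMII  (L4)  txn=∅  M[L4]=0
step 9: P1: load  L5  ⟶  SSII  (L5)  txn=BusRd+Flush  M[L5]=71
step 10: P2: store L2 := 79  ⟶  IIMI  (L2)  txn=BusRdX  M[L2]=50
step 11: P0: store L5 := 5  ⟶  MIII  (L5)  txn=BusUpgr  M[L5]=71
step 12: P3: store L2 := 66  ⟶  IIIM  (L2)  txn=BusRdX+Flush  M[L2]=79
step 13: P2: store L0 := 15  ⟶  IIMI  (L0)  txn=BusRdX  M[L0]=60
step 14: P2: load  L5  ⟶  SISI  (L5)  txn=BusRd+Flush  M[L5]=5
step 15: P1: store L4 := 41  ⟶  IMII  (L4)  txn=∅  M[L4]=0
step 16: P3: load  L5  ⟶  SISS  (L5)  txn=BusRd  M[L5]=5
step 17: P2: load  L6  ⟶  ISSI  (L6)  txn=BusRd  M[L6]=50
step 18: P0: load  L2  ⟶  SIIS  (L2)  txn=BusRd+Flush  M[L2]=66
step 19: P3: store L4 := 88  ⟶  IIIM  (L4)  txn=BusRdX+Flush  M[L4]=41
step 20: P3: load  L5  ⟶  SISS  (L5)  txn=∅  M[L5]=5

invalidations = 2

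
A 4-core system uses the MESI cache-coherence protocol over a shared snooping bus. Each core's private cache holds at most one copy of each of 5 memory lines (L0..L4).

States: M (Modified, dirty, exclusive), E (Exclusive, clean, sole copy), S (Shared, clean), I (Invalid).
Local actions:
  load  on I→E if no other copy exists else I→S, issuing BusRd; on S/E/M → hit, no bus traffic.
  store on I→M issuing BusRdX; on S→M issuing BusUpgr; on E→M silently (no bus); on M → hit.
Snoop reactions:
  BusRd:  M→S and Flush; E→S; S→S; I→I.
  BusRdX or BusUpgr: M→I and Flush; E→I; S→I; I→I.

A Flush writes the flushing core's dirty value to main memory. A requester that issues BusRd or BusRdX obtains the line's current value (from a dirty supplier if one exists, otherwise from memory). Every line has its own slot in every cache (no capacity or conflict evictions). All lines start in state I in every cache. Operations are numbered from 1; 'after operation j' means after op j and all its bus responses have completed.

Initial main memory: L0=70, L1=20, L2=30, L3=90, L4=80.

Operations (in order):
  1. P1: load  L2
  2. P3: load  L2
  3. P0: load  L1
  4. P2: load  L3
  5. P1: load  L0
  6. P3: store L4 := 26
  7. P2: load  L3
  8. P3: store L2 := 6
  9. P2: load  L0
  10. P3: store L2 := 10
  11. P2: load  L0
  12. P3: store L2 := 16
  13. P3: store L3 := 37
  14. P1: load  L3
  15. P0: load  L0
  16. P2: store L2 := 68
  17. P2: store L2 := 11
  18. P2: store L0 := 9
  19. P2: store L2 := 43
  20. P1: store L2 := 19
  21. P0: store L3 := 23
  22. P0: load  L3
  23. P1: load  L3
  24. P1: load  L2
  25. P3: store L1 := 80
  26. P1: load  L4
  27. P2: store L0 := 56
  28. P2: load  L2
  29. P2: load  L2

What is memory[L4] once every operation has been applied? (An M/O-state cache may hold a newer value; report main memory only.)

[1] P1: load  L2 | P0:I, P1:E(30), P2:I, P3:I | bus: BusRd
[2] P3: load  L2 | P0:I, P1:S(30), P2:I, P3:S(30) | bus: BusRd
[3] P0: load  L1 | P0:E(20), P1:I, P2:I, P3:I | bus: BusRd
[4] P2: load  L3 | P0:I, P1:I, P2:E(90), P3:I | bus: BusRd
[5] P1: load  L0 | P0:I, P1:E(70), P2:I, P3:I | bus: BusRd
[6] P3: store L4 := 26 | P0:I, P1:I, P2:I, P3:M(26) | bus: BusRdX
[7] P2: load  L3 | P0:I, P1:I, P2:E(90), P3:I | bus: none
[8] P3: store L2 := 6 | P0:I, P1:I, P2:I, P3:M(6) | bus: BusUpgr
[9] P2: load  L0 | P0:I, P1:S(70), P2:S(70), P3:I | bus: BusRd
[10] P3: store L2 := 10 | P0:I, P1:I, P2:I, P3:M(10) | bus: none
[11] P2: load  L0 | P0:I, P1:S(70), P2:S(70), P3:I | bus: none
[12] P3: store L2 := 16 | P0:I, P1:I, P2:I, P3:M(16) | bus: none
[13] P3: store L3 := 37 | P0:I, P1:I, P2:I, P3:M(37) | bus: BusRdX
[14] P1: load  L3 | P0:I, P1:S(37), P2:I, P3:S(37) | bus: BusRd,Flush
[15] P0: load  L0 | P0:S(70), P1:S(70), P2:S(70), P3:I | bus: BusRd
[16] P2: store L2 := 68 | P0:I, P1:I, P2:M(68), P3:I | bus: BusRdX,Flush
[17] P2: store L2 := 11 | P0:I, P1:I, P2:M(11), P3:I | bus: none
[18] P2: store L0 := 9 | P0:I, P1:I, P2:M(9), P3:I | bus: BusUpgr
[19] P2: store L2 := 43 | P0:I, P1:I, P2:M(43), P3:I | bus: none
[20] P1: store L2 := 19 | P0:I, P1:M(19), P2:I, P3:I | bus: BusRdX,Flush
[21] P0: store L3 := 23 | P0:M(23), P1:I, P2:I, P3:I | bus: BusRdX
[22] P0: load  L3 | P0:M(23), P1:I, P2:I, P3:I | bus: none
[23] P1: load  L3 | P0:S(23), P1:S(23), P2:I, P3:I | bus: BusRd,Flush
[24] P1: load  L2 | P0:I, P1:M(19), P2:I, P3:I | bus: none
[25] P3: store L1 := 80 | P0:I, P1:I, P2:I, P3:M(80) | bus: BusRdX
[26] P1: load  L4 | P0:I, P1:S(26), P2:I, P3:S(26) | bus: BusRd,Flush
[27] P2: store L0 := 56 | P0:I, P1:I, P2:M(56), P3:I | bus: none
[28] P2: load  L2 | P0:I, P1:S(19), P2:S(19), P3:I | bus: BusRd,Flush
[29] P2: load  L2 | P0:I, P1:S(19), P2:S(19), P3:I | bus: none

memory[L4] = 26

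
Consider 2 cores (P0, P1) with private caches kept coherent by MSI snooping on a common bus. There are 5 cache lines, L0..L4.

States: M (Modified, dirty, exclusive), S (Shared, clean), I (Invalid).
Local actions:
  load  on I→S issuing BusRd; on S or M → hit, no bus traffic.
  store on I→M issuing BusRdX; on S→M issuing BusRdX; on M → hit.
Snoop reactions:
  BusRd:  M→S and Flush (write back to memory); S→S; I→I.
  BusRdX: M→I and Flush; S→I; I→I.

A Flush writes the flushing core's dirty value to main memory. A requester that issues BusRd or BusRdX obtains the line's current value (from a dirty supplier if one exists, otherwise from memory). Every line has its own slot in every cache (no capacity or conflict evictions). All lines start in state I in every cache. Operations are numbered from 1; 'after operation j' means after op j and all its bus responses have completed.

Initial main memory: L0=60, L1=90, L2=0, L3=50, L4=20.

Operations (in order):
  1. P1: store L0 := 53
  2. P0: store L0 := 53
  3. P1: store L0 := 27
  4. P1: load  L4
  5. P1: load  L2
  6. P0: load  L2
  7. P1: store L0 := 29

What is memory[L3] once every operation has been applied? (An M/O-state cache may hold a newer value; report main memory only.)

step 1: P1: store L0 := 53  ⟶  IM  (L0)  txn=BusRdX  M[L0]=60
step 2: P0: store L0 := 53  ⟶  MI  (L0)  txn=BusRdX+Flush  M[L0]=53
step 3: P1: store L0 := 27  ⟶  IM  (L0)  txn=BusRdX+Flush  M[L0]=53
step 4: P1: load  L4  ⟶  IS  (L4)  txn=BusRd  M[L4]=20
step 5: P1: load  L2  ⟶  IS  (L2)  txn=BusRd  M[L2]=0
step 6: P0: load  L2  ⟶  SS  (L2)  txn=BusRd  M[L2]=0
step 7: P1: store L0 := 29  ⟶  IM  (L0)  txn=∅  M[L0]=53

memory[L3] = 50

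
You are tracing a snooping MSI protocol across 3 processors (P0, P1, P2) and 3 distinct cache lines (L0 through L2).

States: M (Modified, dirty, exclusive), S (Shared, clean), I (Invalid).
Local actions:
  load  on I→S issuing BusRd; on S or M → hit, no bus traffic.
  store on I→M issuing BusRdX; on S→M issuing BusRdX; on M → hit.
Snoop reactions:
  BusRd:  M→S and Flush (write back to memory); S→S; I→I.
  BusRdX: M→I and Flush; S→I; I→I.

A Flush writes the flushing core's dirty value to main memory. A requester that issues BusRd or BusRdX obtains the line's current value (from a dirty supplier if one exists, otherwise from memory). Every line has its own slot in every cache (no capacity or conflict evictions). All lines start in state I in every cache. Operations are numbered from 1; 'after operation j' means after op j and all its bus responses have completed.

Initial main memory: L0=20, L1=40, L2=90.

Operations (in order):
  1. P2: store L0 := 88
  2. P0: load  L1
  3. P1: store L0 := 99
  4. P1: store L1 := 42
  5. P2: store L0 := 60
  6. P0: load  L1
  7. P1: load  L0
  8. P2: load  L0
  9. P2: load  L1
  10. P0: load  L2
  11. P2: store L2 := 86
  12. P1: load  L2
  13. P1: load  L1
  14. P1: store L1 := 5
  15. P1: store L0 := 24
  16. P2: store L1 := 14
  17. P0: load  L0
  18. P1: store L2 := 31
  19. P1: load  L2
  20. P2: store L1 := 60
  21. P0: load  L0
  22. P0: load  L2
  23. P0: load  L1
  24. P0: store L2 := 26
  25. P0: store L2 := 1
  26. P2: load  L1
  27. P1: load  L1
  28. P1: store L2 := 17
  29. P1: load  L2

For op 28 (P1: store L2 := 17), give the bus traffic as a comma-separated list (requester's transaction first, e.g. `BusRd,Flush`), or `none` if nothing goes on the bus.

  op1 P2: store L0 := 88 → I/I/M on L0; bus BusRdX; mem=20
  op2 P0: load  L1 → S/I/I on L1; bus BusRd; mem=40
  op3 P1: store L0 := 99 → I/M/I on L0; bus BusRdX Flush; mem=88
  op4 P1: store L1 := 42 → I/M/I on L1; bus BusRdX; mem=40
  op5 P2: store L0 := 60 → I/I/M on L0; bus BusRdX Flush; mem=99
  op6 P0: load  L1 → S/S/I on L1; bus BusRd Flush; mem=42
  op7 P1: load  L0 → I/S/S on L0; bus BusRd Flush; mem=60
  op8 P2: load  L0 → I/S/S on L0; bus (none); mem=60
  op9 P2: load  L1 → S/S/S on L1; bus BusRd; mem=42
  op10 P0: load  L2 → S/I/I on L2; bus BusRd; mem=90
  op11 P2: store L2 := 86 → I/I/M on L2; bus BusRdX; mem=90
  op12 P1: load  L2 → I/S/S on L2; bus BusRd Flush; mem=86
  op13 P1: load  L1 → S/S/S on L1; bus (none); mem=42
  op14 P1: store L1 := 5 → I/M/I on L1; bus BusRdX; mem=42
  op15 P1: store L0 := 24 → I/M/I on L0; bus BusRdX; mem=60
  op16 P2: store L1 := 14 → I/I/M on L1; bus BusRdX Flush; mem=5
  op17 P0: load  L0 → S/S/I on L0; bus BusRd Flush; mem=24
  op18 P1: store L2 := 31 → I/M/I on L2; bus BusRdX; mem=86
  op19 P1: load  L2 → I/M/I on L2; bus (none); mem=86
  op20 P2: store L1 := 60 → I/I/M on L1; bus (none); mem=5
  op21 P0: load  L0 → S/S/I on L0; bus (none); mem=24
  op22 P0: load  L2 → S/S/I on L2; bus BusRd Flush; mem=31
  op23 P0: load  L1 → S/I/S on L1; bus BusRd Flush; mem=60
  op24 P0: store L2 := 26 → M/I/I on L2; bus BusRdX; mem=31
  op25 P0: store L2 := 1 → M/I/I on L2; bus (none); mem=31
  op26 P2: load  L1 → S/I/S on L1; bus (none); mem=60
  op27 P1: load  L1 → S/S/S on L1; bus BusRd; mem=60
  op28 P1: store L2 := 17 → I/M/I on L2; bus BusRdX Flush; mem=1
  op29 P1: load  L2 → I/M/I on L2; bus (none); mem=1

bus = BusRdX,Flush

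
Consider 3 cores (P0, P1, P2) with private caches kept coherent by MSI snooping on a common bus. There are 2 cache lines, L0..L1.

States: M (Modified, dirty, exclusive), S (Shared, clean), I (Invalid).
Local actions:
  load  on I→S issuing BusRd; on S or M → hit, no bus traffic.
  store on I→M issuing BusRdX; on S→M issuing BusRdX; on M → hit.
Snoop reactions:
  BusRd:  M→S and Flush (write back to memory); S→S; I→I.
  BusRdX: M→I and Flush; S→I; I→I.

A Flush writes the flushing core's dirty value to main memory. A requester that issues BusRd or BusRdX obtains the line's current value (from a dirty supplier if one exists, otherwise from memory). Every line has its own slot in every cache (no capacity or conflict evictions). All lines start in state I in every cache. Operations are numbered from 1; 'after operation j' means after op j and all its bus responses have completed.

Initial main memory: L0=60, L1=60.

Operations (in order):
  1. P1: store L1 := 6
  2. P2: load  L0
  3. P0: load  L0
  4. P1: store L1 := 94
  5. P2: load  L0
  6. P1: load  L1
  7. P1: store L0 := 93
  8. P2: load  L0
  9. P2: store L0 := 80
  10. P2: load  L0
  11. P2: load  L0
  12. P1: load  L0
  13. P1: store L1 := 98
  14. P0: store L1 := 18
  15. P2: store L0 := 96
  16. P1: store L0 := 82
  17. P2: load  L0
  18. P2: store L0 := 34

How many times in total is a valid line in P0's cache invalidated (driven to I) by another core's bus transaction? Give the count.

[1] P1: store L1 := 6 | P0:I, P1:M(6), P2:I | bus: BusRdX
[2] P2: load  L0 | P0:I, P1:I, P2:S(60) | bus: BusRd
[3] P0: load  L0 | P0:S(60), P1:I, P2:S(60) | bus: BusRd
[4] P1: store L1 := 94 | P0:I, P1:M(94), P2:I | bus: none
[5] P2: load  L0 | P0:S(60), P1:I, P2:S(60) | bus: none
[6] P1: load  L1 | P0:I, P1:M(94), P2:I | bus: none
[7] P1: store L0 := 93 | P0:I, P1:M(93), P2:I | bus: BusRdX
[8] P2: load  L0 | P0:I, P1:S(93), P2:S(93) | bus: BusRd,Flush
[9] P2: store L0 := 80 | P0:I, P1:I, P2:M(80) | bus: BusRdX
[10] P2: load  L0 | P0:I, P1:I, P2:M(80) | bus: none
[11] P2: load  L0 | P0:I, P1:I, P2:M(80) | bus: none
[12] P1: load  L0 | P0:I, P1:S(80), P2:S(80) | bus: BusRd,Flush
[13] P1: store L1 := 98 | P0:I, P1:M(98), P2:I | bus: none
[14] P0: store L1 := 18 | P0:M(18), P1:I, P2:I | bus: BusRdX,Flush
[15] P2: store L0 := 96 | P0:I, P1:I, P2:M(96) | bus: BusRdX
[16] P1: store L0 := 82 | P0:I, P1:M(82), P2:I | bus: BusRdX,Flush
[17] P2: load  L0 | P0:I, P1:S(82), P2:S(82) | bus: BusRd,Flush
[18] P2: store L0 := 34 | P0:I, P1:I, P2:M(34) | bus: BusRdX

invalidations = 1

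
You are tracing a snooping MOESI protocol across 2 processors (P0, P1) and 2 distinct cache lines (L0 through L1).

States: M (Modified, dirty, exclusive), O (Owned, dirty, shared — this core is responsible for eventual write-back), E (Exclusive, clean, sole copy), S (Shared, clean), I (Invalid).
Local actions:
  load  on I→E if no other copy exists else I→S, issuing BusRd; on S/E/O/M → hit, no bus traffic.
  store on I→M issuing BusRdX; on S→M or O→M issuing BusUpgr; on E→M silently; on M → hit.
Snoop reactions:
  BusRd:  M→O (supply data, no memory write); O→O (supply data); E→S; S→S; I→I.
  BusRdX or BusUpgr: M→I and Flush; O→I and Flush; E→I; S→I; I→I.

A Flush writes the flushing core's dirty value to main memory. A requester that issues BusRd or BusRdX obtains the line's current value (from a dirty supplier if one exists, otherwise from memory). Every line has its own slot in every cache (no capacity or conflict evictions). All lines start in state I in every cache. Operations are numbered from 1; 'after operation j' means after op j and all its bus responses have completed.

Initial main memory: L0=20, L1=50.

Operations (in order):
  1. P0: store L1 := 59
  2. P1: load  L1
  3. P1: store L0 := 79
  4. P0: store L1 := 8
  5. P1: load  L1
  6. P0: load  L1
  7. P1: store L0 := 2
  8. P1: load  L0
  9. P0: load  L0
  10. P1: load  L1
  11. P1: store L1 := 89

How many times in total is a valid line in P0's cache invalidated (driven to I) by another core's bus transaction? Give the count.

1. P0: store L1 := 59  bus=[BusRdX]  L1: P0=M P1=I  mem[L1]=50
2. P1: load  L1  bus=[BusRd]  L1: P0=O P1=S  mem[L1]=50
3. P1: store L0 := 79  bus=[BusRdX]  L0: P0=I P1=M  mem[L0]=20
4. P0: store L1 := 8  bus=[BusUpgr]  L1: P0=M P1=I  mem[L1]=50
5. P1: load  L1  bus=[BusRd]  L1: P0=O P1=S  mem[L1]=50
6. P0: load  L1  bus=[-]  L1: P0=O P1=S  mem[L1]=50
7. P1: store L0 := 2  bus=[-]  L0: P0=I P1=M  mem[L0]=20
8. P1: load  L0  bus=[-]  L0: P0=I P1=M  mem[L0]=20
9. P0: load  L0  bus=[BusRd]  L0: P0=S P1=O  mem[L0]=20
10. P1: load  L1  bus=[-]  L1: P0=O P1=S  mem[L1]=50
11. P1: store L1 := 89  bus=[BusUpgr,Flush]  L1: P0=I P1=M  mem[L1]=8

invalidations = 1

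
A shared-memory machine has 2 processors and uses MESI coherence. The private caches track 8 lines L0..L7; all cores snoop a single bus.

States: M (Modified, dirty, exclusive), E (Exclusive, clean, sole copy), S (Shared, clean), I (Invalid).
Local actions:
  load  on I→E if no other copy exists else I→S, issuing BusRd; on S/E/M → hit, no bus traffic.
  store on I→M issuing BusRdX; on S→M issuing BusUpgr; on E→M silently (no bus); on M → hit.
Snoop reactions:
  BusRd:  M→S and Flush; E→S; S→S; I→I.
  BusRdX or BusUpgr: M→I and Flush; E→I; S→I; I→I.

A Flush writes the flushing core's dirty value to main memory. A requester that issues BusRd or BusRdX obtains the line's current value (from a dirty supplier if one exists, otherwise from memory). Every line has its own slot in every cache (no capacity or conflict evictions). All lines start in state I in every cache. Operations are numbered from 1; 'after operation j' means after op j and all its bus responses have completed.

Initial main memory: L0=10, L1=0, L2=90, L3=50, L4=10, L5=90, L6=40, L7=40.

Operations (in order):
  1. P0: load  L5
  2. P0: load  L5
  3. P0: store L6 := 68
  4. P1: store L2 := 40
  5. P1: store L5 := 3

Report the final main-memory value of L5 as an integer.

memory[L5] = 90

[1] P0: load  L5 | P0:E(90), P1:I | bus: BusRd
[2] P0: load  L5 | P0:E(90), P1:I | bus: none
[3] P0: store L6 := 68 | P0:M(68), P1:I | bus: BusRdX
[4] P1: store L2 := 40 | P0:I, P1:M(40) | bus: BusRdX
[5] P1: store L5 := 3 | P0:I, P1:M(3) | bus: BusRdX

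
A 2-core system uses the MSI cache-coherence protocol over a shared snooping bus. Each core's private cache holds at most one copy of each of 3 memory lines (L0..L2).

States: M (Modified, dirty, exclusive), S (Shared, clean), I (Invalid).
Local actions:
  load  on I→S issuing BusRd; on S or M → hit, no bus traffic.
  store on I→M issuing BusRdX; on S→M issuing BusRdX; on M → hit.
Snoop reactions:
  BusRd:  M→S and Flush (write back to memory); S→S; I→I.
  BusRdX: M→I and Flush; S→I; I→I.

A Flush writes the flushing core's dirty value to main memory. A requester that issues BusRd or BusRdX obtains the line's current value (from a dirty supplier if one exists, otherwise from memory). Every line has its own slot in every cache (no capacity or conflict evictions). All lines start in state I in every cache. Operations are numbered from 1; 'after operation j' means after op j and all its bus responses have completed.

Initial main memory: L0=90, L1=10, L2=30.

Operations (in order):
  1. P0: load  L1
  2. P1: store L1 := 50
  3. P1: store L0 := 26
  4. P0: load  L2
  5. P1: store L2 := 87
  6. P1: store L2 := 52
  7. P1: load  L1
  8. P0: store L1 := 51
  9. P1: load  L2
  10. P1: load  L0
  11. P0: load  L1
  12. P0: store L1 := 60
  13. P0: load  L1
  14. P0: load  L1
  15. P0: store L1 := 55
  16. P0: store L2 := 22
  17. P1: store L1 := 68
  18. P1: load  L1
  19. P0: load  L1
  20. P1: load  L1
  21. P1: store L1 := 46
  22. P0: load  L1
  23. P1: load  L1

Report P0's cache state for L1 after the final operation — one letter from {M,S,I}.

step 1: P0: load  L1  ⟶  SI  (L1)  txn=BusRd  M[L1]=10
step 2: P1: store L1 := 50  ⟶  IM  (L1)  txn=BusRdX  M[L1]=10
step 3: P1: store L0 := 26  ⟶  IM  (L0)  txn=BusRdX  M[L0]=90
step 4: P0: load  L2  ⟶  SI  (L2)  txn=BusRd  M[L2]=30
step 5: P1: store L2 := 87  ⟶  IM  (L2)  txn=BusRdX  M[L2]=30
step 6: P1: store L2 := 52  ⟶  IM  (L2)  txn=∅  M[L2]=30
step 7: P1: load  L1  ⟶  IM  (L1)  txn=∅  M[L1]=10
step 8: P0: store L1 := 51  ⟶  MI  (L1)  txn=BusRdX+Flush  M[L1]=50
step 9: P1: load  L2  ⟶  IM  (L2)  txn=∅  M[L2]=30
step 10: P1: load  L0  ⟶  IM  (L0)  txn=∅  M[L0]=90
step 11: P0: load  L1  ⟶  MI  (L1)  txn=∅  M[L1]=50
step 12: P0: store L1 := 60  ⟶  MI  (L1)  txn=∅  M[L1]=50
step 13: P0: load  L1  ⟶  MI  (L1)  txn=∅  M[L1]=50
step 14: P0: load  L1  ⟶  MI  (L1)  txn=∅  M[L1]=50
step 15: P0: store L1 := 55  ⟶  MI  (L1)  txn=∅  M[L1]=50
step 16: P0: store L2 := 22  ⟶  MI  (L2)  txn=BusRdX+Flush  M[L2]=52
step 17: P1: store L1 := 68  ⟶  IM  (L1)  txn=BusRdX+Flush  M[L1]=55
step 18: P1: load  L1  ⟶  IM  (L1)  txn=∅  M[L1]=55
step 19: P0: load  L1  ⟶  SS  (L1)  txn=BusRd+Flush  M[L1]=68
step 20: P1: load  L1  ⟶  SS  (L1)  txn=∅  M[L1]=68
step 21: P1: store L1 := 46  ⟶  IM  (L1)  txn=BusRdX  M[L1]=68
step 22: P0: load  L1  ⟶  SS  (L1)  txn=BusRd+Flush  M[L1]=46
step 23: P1: load  L1  ⟶  SS  (L1)  txn=∅  M[L1]=46

state = S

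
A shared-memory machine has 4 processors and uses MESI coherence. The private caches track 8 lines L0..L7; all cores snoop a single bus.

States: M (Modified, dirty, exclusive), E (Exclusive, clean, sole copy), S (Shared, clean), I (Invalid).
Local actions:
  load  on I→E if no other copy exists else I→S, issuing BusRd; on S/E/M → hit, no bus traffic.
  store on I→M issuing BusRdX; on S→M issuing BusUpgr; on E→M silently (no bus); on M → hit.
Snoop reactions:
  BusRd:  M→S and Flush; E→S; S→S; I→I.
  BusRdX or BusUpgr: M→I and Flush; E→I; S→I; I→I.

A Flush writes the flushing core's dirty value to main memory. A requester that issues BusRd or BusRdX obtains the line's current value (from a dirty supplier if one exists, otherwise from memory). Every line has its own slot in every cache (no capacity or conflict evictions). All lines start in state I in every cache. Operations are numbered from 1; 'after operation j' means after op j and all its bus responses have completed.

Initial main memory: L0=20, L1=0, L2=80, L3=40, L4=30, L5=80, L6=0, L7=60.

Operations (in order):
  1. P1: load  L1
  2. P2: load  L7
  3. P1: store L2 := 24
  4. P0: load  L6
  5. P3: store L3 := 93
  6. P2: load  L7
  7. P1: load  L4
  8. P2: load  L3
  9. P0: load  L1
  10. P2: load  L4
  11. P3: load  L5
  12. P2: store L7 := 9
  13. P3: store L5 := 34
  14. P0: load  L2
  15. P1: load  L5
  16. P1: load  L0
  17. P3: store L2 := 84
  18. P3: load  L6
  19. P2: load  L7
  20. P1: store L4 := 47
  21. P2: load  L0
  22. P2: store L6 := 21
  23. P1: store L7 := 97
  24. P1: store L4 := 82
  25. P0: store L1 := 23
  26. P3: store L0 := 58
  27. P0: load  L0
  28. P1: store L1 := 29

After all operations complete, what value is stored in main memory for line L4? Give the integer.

memory[L4] = 30

step 1: P1: load  L1  ⟶  IEII  (L1)  txn=BusRd  M[L1]=0
step 2: P2: load  L7  ⟶  IIEI  (L7)  txn=BusRd  M[L7]=60
step 3: P1: store L2 := 24  ⟶  IMII  (L2)  txn=BusRdX  M[L2]=80
step 4: P0: load  L6  ⟶  EIII  (L6)  txn=BusRd  M[L6]=0
step 5: P3: store L3 := 93  ⟶  IIIM  (L3)  txn=BusRdX  M[L3]=40
step 6: P2: load  L7  ⟶  IIEI  (L7)  txn=∅  M[L7]=60
step 7: P1: load  L4  ⟶  IEII  (L4)  txn=BusRd  M[L4]=30
step 8: P2: load  L3  ⟶  IISS  (L3)  txn=BusRd+Flush  M[L3]=93
step 9: P0: load  L1  ⟶  SSII  (L1)  txn=BusRd  M[L1]=0
step 10: P2: load  L4  ⟶  ISSI  (L4)  txn=BusRd  M[L4]=30
step 11: P3: load  L5  ⟶  IIIE  (L5)  txn=BusRd  M[L5]=80
step 12: P2: store L7 := 9  ⟶  IIMI  (L7)  txn=∅  M[L7]=60
step 13: P3: store L5 := 34  ⟶  IIIM  (L5)  txn=∅  M[L5]=80
step 14: P0: load  L2  ⟶  SSII  (L2)  txn=BusRd+Flush  M[L2]=24
step 15: P1: load  L5  ⟶  ISIS  (L5)  txn=BusRd+Flush  M[L5]=34
step 16: P1: load  L0  ⟶  IEII  (L0)  txn=BusRd  M[L0]=20
step 17: P3: store L2 := 84  ⟶  IIIM  (L2)  txn=BusRdX  M[L2]=24
step 18: P3: load  L6  ⟶  SIIS  (L6)  txn=BusRd  M[L6]=0
step 19: P2: load  L7  ⟶  IIMI  (L7)  txn=∅  M[L7]=60
step 20: P1: store L4 := 47  ⟶  IMII  (L4)  txn=BusUpgr  M[L4]=30
step 21: P2: load  L0  ⟶  ISSI  (L0)  txn=BusRd  M[L0]=20
step 22: P2: store L6 := 21  ⟶  IIMI  (L6)  txn=BusRdX  M[L6]=0
step 23: P1: store L7 := 97  ⟶  IMII  (L7)  txn=BusRdX+Flush  M[L7]=9
step 24: P1: store L4 := 82  ⟶  IMII  (L4)  txn=∅  M[L4]=30
step 25: P0: store L1 := 23  ⟶  MIII  (L1)  txn=BusUpgr  M[L1]=0
step 26: P3: store L0 := 58  ⟶  IIIM  (L0)  txn=BusRdX  M[L0]=20
step 27: P0: load  L0  ⟶  SIIS  (L0)  txn=BusRd+Flush  M[L0]=58
step 28: P1: store L1 := 29  ⟶  IMII  (L1)  txn=BusRdX+Flush  M[L1]=23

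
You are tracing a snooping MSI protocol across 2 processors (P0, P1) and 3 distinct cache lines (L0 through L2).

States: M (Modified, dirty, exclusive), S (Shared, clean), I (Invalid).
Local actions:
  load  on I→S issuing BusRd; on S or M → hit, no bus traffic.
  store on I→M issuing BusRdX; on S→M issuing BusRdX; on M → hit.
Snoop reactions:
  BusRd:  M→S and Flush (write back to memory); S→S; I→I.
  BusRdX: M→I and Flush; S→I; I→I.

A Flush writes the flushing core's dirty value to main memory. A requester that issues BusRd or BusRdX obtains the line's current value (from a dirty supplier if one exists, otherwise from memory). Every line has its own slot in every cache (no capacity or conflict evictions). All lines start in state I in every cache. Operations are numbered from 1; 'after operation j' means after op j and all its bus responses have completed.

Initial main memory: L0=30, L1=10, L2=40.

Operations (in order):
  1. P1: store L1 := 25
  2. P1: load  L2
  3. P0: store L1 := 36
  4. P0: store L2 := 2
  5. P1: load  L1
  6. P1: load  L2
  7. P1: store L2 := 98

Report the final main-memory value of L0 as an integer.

memory[L0] = 30

[1] P1: store L1 := 25 | P0:I, P1:M(25) | bus: BusRdX
[2] P1: load  L2 | P0:I, P1:S(40) | bus: BusRd
[3] P0: store L1 := 36 | P0:M(36), P1:I | bus: BusRdX,Flush
[4] P0: store L2 := 2 | P0:M(2), P1:I | bus: BusRdX
[5] P1: load  L1 | P0:S(36), P1:S(36) | bus: BusRd,Flush
[6] P1: load  L2 | P0:S(2), P1:S(2) | bus: BusRd,Flush
[7] P1: store L2 := 98 | P0:I, P1:M(98) | bus: BusRdX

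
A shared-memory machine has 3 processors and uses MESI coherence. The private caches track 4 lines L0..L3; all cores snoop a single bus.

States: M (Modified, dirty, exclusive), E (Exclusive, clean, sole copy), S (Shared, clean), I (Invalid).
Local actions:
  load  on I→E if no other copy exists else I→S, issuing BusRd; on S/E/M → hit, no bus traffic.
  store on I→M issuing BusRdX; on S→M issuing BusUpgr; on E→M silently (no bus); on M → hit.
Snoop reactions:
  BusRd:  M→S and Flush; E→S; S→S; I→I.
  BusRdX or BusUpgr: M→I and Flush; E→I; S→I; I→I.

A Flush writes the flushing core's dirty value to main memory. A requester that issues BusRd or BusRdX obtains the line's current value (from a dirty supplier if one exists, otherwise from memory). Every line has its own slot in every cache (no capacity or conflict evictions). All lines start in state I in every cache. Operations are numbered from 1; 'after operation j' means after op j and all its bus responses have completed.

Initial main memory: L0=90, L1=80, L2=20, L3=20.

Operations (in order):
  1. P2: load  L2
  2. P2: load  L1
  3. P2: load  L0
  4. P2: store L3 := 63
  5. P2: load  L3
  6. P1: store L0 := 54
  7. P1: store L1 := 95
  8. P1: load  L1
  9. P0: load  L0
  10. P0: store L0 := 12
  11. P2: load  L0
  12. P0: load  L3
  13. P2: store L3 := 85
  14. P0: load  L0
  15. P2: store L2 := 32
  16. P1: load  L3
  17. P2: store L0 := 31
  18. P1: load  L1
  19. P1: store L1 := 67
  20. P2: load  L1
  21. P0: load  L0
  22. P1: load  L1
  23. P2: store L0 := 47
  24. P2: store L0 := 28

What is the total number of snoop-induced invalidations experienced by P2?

invalidations = 2

[1] P2: load  L2 | P0:I, P1:I, P2:E(20) | bus: BusRd
[2] P2: load  L1 | P0:I, P1:I, P2:E(80) | bus: BusRd
[3] P2: load  L0 | P0:I, P1:I, P2:E(90) | bus: BusRd
[4] P2: store L3 := 63 | P0:I, P1:I, P2:M(63) | bus: BusRdX
[5] P2: load  L3 | P0:I, P1:I, P2:M(63) | bus: none
[6] P1: store L0 := 54 | P0:I, P1:M(54), P2:I | bus: BusRdX
[7] P1: store L1 := 95 | P0:I, P1:M(95), P2:I | bus: BusRdX
[8] P1: load  L1 | P0:I, P1:M(95), P2:I | bus: none
[9] P0: load  L0 | P0:S(54), P1:S(54), P2:I | bus: BusRd,Flush
[10] P0: store L0 := 12 | P0:M(12), P1:I, P2:I | bus: BusUpgr
[11] P2: load  L0 | P0:S(12), P1:I, P2:S(12) | bus: BusRd,Flush
[12] P0: load  L3 | P0:S(63), P1:I, P2:S(63) | bus: BusRd,Flush
[13] P2: store L3 := 85 | P0:I, P1:I, P2:M(85) | bus: BusUpgr
[14] P0: load  L0 | P0:S(12), P1:I, P2:S(12) | bus: none
[15] P2: store L2 := 32 | P0:I, P1:I, P2:M(32) | bus: none
[16] P1: load  L3 | P0:I, P1:S(85), P2:S(85) | bus: BusRd,Flush
[17] P2: store L0 := 31 | P0:I, P1:I, P2:M(31) | bus: BusUpgr
[18] P1: load  L1 | P0:I, P1:M(95), P2:I | bus: none
[19] P1: store L1 := 67 | P0:I, P1:M(67), P2:I | bus: none
[20] P2: load  L1 | P0:I, P1:S(67), P2:S(67) | bus: BusRd,Flush
[21] P0: load  L0 | P0:S(31), P1:I, P2:S(31) | bus: BusRd,Flush
[22] P1: load  L1 | P0:I, P1:S(67), P2:S(67) | bus: none
[23] P2: store L0 := 47 | P0:I, P1:I, P2:M(47) | bus: BusUpgr
[24] P2: store L0 := 28 | P0:I, P1:I, P2:M(28) | bus: none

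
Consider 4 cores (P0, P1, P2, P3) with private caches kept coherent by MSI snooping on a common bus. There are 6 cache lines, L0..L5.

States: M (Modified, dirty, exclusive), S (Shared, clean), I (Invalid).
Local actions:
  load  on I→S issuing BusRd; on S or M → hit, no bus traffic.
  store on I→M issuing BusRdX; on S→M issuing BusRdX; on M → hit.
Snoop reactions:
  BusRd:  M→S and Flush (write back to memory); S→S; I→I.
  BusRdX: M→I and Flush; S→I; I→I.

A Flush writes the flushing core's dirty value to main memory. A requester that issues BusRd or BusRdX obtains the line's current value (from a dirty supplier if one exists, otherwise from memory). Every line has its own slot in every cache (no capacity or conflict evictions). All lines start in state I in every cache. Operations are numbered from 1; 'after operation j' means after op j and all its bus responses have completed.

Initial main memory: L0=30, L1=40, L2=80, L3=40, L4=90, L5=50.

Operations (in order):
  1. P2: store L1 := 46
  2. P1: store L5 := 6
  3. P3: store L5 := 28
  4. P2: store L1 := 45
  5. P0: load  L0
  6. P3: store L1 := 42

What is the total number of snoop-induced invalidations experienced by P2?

[1] P2: store L1 := 46 | P0:I, P1:I, P2:M(46), P3:I | bus: BusRdX
[2] P1: store L5 := 6 | P0:I, P1:M(6), P2:I, P3:I | bus: BusRdX
[3] P3: store L5 := 28 | P0:I, P1:I, P2:I, P3:M(28) | bus: BusRdX,Flush
[4] P2: store L1 := 45 | P0:I, P1:I, P2:M(45), P3:I | bus: none
[5] P0: load  L0 | P0:S(30), P1:I, P2:I, P3:I | bus: BusRd
[6] P3: store L1 := 42 | P0:I, P1:I, P2:I, P3:M(42) | bus: BusRdX,Flush

invalidations = 1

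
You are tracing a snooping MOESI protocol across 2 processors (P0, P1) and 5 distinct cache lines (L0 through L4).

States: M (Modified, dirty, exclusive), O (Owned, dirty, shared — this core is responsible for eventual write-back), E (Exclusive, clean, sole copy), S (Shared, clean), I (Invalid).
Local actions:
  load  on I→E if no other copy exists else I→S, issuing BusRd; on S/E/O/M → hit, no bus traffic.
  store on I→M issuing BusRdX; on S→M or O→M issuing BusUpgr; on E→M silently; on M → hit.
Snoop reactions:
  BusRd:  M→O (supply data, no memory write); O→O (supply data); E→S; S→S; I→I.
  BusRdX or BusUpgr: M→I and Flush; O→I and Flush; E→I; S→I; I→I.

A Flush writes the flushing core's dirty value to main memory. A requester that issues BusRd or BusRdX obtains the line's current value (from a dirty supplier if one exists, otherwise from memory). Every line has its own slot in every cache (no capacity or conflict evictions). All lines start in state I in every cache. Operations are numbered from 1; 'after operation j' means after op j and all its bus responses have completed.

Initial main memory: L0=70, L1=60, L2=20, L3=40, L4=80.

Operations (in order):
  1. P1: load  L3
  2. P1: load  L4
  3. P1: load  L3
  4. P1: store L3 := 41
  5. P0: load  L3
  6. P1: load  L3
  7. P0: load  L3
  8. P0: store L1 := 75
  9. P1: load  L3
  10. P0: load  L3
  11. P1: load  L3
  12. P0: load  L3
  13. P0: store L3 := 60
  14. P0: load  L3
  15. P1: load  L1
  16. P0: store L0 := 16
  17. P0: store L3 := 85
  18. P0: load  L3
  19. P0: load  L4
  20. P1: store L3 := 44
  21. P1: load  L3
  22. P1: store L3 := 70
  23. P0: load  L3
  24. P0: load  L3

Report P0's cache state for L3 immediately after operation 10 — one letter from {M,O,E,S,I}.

step 1: P1: load  L3  ⟶  IE  (L3)  txn=BusRd  M[L3]=40
step 2: P1: load  L4  ⟶  IE  (L4)  txn=BusRd  M[L4]=80
step 3: P1: load  L3  ⟶  IE  (L3)  txn=∅  M[L3]=40
step 4: P1: store L3 := 41  ⟶  IM  (L3)  txn=∅  M[L3]=40
step 5: P0: load  L3  ⟶  SO  (L3)  txn=BusRd  M[L3]=40
step 6: P1: load  L3  ⟶  SO  (L3)  txn=∅  M[L3]=40
step 7: P0: load  L3  ⟶  SO  (L3)  txn=∅  M[L3]=40
step 8: P0: store L1 := 75  ⟶  MI  (L1)  txn=BusRdX  M[L1]=60
step 9: P1: load  L3  ⟶  SO  (L3)  txn=∅  M[L3]=40
step 10: P0: load  L3  ⟶  SO  (L3)  txn=∅  M[L3]=40
step 11: P1: load  L3  ⟶  SO  (L3)  txn=∅  M[L3]=40
step 12: P0: load  L3  ⟶  SO  (L3)  txn=∅  M[L3]=40
step 13: P0: store L3 := 60  ⟶  MI  (L3)  txn=BusUpgr+Flush  M[L3]=41
step 14: P0: load  L3  ⟶  MI  (L3)  txn=∅  M[L3]=41
step 15: P1: load  L1  ⟶  OS  (L1)  txn=BusRd  M[L1]=60
step 16: P0: store L0 := 16  ⟶  MI  (L0)  txn=BusRdX  M[L0]=70
step 17: P0: store L3 := 85  ⟶  MI  (L3)  txn=∅  M[L3]=41
step 18: P0: load  L3  ⟶  MI  (L3)  txn=∅  M[L3]=41
step 19: P0: load  L4  ⟶  SS  (L4)  txn=BusRd  M[L4]=80
step 20: P1: store L3 := 44  ⟶  IM  (L3)  txn=BusRdX+Flush  M[L3]=85
step 21: P1: load  L3  ⟶  IM  (L3)  txn=∅  M[L3]=85
step 22: P1: store L3 := 70  ⟶  IM  (L3)  txn=∅  M[L3]=85
step 23: P0: load  L3  ⟶  SO  (L3)  txn=BusRd  M[L3]=85
step 24: P0: load  L3  ⟶  SO  (L3)  txn=∅  M[L3]=85

state = S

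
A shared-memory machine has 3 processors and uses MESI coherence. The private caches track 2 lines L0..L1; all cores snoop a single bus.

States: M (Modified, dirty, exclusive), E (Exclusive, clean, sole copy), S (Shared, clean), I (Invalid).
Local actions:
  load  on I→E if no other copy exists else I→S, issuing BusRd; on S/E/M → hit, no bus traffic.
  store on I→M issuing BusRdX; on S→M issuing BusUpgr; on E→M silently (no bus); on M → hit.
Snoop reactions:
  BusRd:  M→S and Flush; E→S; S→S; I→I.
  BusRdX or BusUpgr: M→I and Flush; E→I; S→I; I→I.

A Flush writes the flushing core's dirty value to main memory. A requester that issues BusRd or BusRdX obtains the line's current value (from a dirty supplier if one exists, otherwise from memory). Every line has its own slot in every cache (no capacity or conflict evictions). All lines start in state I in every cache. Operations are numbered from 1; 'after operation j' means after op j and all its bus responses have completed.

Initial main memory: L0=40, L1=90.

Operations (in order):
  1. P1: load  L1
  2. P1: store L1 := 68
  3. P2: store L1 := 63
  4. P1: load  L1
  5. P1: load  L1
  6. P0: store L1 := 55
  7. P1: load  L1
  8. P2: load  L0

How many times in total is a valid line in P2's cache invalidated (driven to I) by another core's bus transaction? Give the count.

invalidations = 1

step 1: P1: load  L1  ⟶  IEI  (L1)  txn=BusRd  M[L1]=90
step 2: P1: store L1 := 68  ⟶  IMI  (L1)  txn=∅  M[L1]=90
step 3: P2: store L1 := 63  ⟶  IIM  (L1)  txn=BusRdX+Flush  M[L1]=68
step 4: P1: load  L1  ⟶  ISS  (L1)  txn=BusRd+Flush  M[L1]=63
step 5: P1: load  L1  ⟶  ISS  (L1)  txn=∅  M[L1]=63
step 6: P0: store L1 := 55  ⟶  MII  (L1)  txn=BusRdX  M[L1]=63
step 7: P1: load  L1  ⟶  SSI  (L1)  txn=BusRd+Flush  M[L1]=55
step 8: P2: load  L0  ⟶  IIE  (L0)  txn=BusRd  M[L0]=40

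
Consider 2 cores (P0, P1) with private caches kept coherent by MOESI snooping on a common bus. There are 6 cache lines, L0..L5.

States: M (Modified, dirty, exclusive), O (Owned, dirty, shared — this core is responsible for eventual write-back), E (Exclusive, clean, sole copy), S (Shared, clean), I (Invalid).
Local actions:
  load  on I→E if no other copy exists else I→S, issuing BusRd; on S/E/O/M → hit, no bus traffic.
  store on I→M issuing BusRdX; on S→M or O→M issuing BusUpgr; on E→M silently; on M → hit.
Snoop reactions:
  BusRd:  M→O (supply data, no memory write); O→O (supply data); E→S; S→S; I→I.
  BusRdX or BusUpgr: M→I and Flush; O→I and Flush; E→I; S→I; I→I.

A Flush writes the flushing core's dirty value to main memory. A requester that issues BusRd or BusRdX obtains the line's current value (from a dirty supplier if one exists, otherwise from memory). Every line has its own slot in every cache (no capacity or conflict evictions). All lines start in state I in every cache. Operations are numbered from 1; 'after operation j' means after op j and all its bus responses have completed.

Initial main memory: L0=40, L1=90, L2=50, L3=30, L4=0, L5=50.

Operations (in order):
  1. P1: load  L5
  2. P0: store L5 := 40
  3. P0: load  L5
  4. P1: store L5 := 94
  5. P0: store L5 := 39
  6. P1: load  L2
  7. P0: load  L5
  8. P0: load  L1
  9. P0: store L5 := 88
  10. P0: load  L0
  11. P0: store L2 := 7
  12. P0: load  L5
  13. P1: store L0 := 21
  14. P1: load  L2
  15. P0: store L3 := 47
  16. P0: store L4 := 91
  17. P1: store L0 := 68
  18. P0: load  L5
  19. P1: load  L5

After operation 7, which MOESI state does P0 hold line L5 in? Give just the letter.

state = M

1. P1: load  L5  bus=[BusRd]  L5: P0=I P1=E  mem[L5]=50
2. P0: store L5 := 40  bus=[BusRdX]  L5: P0=M P1=I  mem[L5]=50
3. P0: load  L5  bus=[-]  L5: P0=M P1=I  mem[L5]=50
4. P1: store L5 := 94  bus=[BusRdX,Flush]  L5: P0=I P1=M  mem[L5]=40
5. P0: store L5 := 39  bus=[BusRdX,Flush]  L5: P0=M P1=I  mem[L5]=94
6. P1: load  L2  bus=[BusRd]  L2: P0=I P1=E  mem[L2]=50
7. P0: load  L5  bus=[-]  L5: P0=M P1=I  mem[L5]=94
8. P0: load  L1  bus=[BusRd]  L1: P0=E P1=I  mem[L1]=90
9. P0: store L5 := 88  bus=[-]  L5: P0=M P1=I  mem[L5]=94
10. P0: load  L0  bus=[BusRd]  L0: P0=E P1=I  mem[L0]=40
11. P0: store L2 := 7  bus=[BusRdX]  L2: P0=M P1=I  mem[L2]=50
12. P0: load  L5  bus=[-]  L5: P0=M P1=I  mem[L5]=94
13. P1: store L0 := 21  bus=[BusRdX]  L0: P0=I P1=M  mem[L0]=40
14. P1: load  L2  bus=[BusRd]  L2: P0=O P1=S  mem[L2]=50
15. P0: store L3 := 47  bus=[BusRdX]  L3: P0=M P1=I  mem[L3]=30
16. P0: store L4 := 91  bus=[BusRdX]  L4: P0=M P1=I  mem[L4]=0
17. P1: store L0 := 68  bus=[-]  L0: P0=I P1=M  mem[L0]=40
18. P0: load  L5  bus=[-]  L5: P0=M P1=I  mem[L5]=94
19. P1: load  L5  bus=[BusRd]  L5: P0=O P1=S  mem[L5]=94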